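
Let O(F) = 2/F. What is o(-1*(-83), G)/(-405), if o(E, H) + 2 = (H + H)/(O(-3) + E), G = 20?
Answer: 374/100035 ≈ 0.0037387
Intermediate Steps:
o(E, H) = -2 + 2*H/(-2/3 + E) (o(E, H) = -2 + (H + H)/(2/(-3) + E) = -2 + (2*H)/(2*(-1/3) + E) = -2 + (2*H)/(-2/3 + E) = -2 + 2*H/(-2/3 + E))
o(-1*(-83), G)/(-405) = (2*(2 - (-3)*(-83) + 3*20)/(-2 + 3*(-1*(-83))))/(-405) = (2*(2 - 3*83 + 60)/(-2 + 3*83))*(-1/405) = (2*(2 - 249 + 60)/(-2 + 249))*(-1/405) = (2*(-187)/247)*(-1/405) = (2*(1/247)*(-187))*(-1/405) = -374/247*(-1/405) = 374/100035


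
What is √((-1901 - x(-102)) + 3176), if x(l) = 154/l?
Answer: √3320202/51 ≈ 35.728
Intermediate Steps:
√((-1901 - x(-102)) + 3176) = √((-1901 - 154/(-102)) + 3176) = √((-1901 - 154*(-1)/102) + 3176) = √((-1901 - 1*(-77/51)) + 3176) = √((-1901 + 77/51) + 3176) = √(-96874/51 + 3176) = √(65102/51) = √3320202/51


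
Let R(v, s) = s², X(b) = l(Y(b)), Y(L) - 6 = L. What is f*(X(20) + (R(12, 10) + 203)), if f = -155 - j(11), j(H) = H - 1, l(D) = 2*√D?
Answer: -49995 - 330*√26 ≈ -51678.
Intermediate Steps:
Y(L) = 6 + L
j(H) = -1 + H
X(b) = 2*√(6 + b)
f = -165 (f = -155 - (-1 + 11) = -155 - 1*10 = -155 - 10 = -165)
f*(X(20) + (R(12, 10) + 203)) = -165*(2*√(6 + 20) + (10² + 203)) = -165*(2*√26 + (100 + 203)) = -165*(2*√26 + 303) = -165*(303 + 2*√26) = -49995 - 330*√26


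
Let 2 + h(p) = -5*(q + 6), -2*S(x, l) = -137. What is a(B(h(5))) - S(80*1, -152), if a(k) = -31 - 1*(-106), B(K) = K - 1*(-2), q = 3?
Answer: 13/2 ≈ 6.5000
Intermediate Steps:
S(x, l) = 137/2 (S(x, l) = -½*(-137) = 137/2)
h(p) = -47 (h(p) = -2 - 5*(3 + 6) = -2 - 5*9 = -2 - 45 = -47)
B(K) = 2 + K (B(K) = K + 2 = 2 + K)
a(k) = 75 (a(k) = -31 + 106 = 75)
a(B(h(5))) - S(80*1, -152) = 75 - 1*137/2 = 75 - 137/2 = 13/2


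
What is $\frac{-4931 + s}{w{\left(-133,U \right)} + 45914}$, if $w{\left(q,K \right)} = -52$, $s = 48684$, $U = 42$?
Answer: $\frac{43753}{45862} \approx 0.95401$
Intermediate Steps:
$\frac{-4931 + s}{w{\left(-133,U \right)} + 45914} = \frac{-4931 + 48684}{-52 + 45914} = \frac{43753}{45862}$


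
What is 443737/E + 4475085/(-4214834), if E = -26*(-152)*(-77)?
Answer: -17758593739/7047202448 ≈ -2.5200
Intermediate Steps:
E = -304304 (E = 3952*(-77) = -304304)
443737/E + 4475085/(-4214834) = 443737/(-304304) + 4475085/(-4214834) = 443737*(-1/304304) + 4475085*(-1/4214834) = -63391/43472 - 4475085/4214834 = -17758593739/7047202448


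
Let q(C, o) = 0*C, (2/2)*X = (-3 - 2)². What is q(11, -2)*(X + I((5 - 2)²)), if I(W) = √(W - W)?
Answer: 0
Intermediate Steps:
X = 25 (X = (-3 - 2)² = (-5)² = 25)
q(C, o) = 0
I(W) = 0 (I(W) = √0 = 0)
q(11, -2)*(X + I((5 - 2)²)) = 0*(25 + 0) = 0*25 = 0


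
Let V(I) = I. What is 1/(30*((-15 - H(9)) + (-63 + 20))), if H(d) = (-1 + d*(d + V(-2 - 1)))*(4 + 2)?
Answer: -1/11280 ≈ -8.8652e-5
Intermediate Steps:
H(d) = -6 + 6*d*(-3 + d) (H(d) = (-1 + d*(d + (-2 - 1)))*(4 + 2) = (-1 + d*(d - 3))*6 = (-1 + d*(-3 + d))*6 = -6 + 6*d*(-3 + d))
1/(30*((-15 - H(9)) + (-63 + 20))) = 1/(30*((-15 - (-6 - 18*9 + 6*9²)) + (-63 + 20))) = 1/(30*((-15 - (-6 - 162 + 6*81)) - 43)) = 1/(30*((-15 - (-6 - 162 + 486)) - 43)) = 1/(30*((-15 - 1*318) - 43)) = 1/(30*((-15 - 318) - 43)) = 1/(30*(-333 - 43)) = 1/(30*(-376)) = 1/(-11280) = -1/11280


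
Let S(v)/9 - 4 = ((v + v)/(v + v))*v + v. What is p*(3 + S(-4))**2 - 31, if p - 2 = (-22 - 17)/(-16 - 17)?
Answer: 3434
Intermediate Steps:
p = 35/11 (p = 2 + (-22 - 17)/(-16 - 17) = 2 - 39/(-33) = 2 - 39*(-1/33) = 2 + 13/11 = 35/11 ≈ 3.1818)
S(v) = 36 + 18*v (S(v) = 36 + 9*(((v + v)/(v + v))*v + v) = 36 + 9*(((2*v)/((2*v)))*v + v) = 36 + 9*(((2*v)*(1/(2*v)))*v + v) = 36 + 9*(1*v + v) = 36 + 9*(v + v) = 36 + 9*(2*v) = 36 + 18*v)
p*(3 + S(-4))**2 - 31 = 35*(3 + (36 + 18*(-4)))**2/11 - 31 = 35*(3 + (36 - 72))**2/11 - 31 = 35*(3 - 36)**2/11 - 31 = (35/11)*(-33)**2 - 31 = (35/11)*1089 - 31 = 3465 - 31 = 3434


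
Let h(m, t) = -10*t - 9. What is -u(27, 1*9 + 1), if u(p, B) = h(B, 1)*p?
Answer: 513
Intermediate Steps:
h(m, t) = -9 - 10*t
u(p, B) = -19*p (u(p, B) = (-9 - 10*1)*p = (-9 - 10)*p = -19*p)
-u(27, 1*9 + 1) = -(-19)*27 = -1*(-513) = 513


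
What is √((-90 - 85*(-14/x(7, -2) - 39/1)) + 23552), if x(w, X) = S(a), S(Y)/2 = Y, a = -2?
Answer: √105918/2 ≈ 162.73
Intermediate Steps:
S(Y) = 2*Y
x(w, X) = -4 (x(w, X) = 2*(-2) = -4)
√((-90 - 85*(-14/x(7, -2) - 39/1)) + 23552) = √((-90 - 85*(-14/(-4) - 39/1)) + 23552) = √((-90 - 85*(-14*(-¼) - 39*1)) + 23552) = √((-90 - 85*(7/2 - 39)) + 23552) = √((-90 - 85*(-71/2)) + 23552) = √((-90 + 6035/2) + 23552) = √(5855/2 + 23552) = √(52959/2) = √105918/2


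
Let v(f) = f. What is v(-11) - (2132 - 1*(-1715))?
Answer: -3858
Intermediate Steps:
v(-11) - (2132 - 1*(-1715)) = -11 - (2132 - 1*(-1715)) = -11 - (2132 + 1715) = -11 - 1*3847 = -11 - 3847 = -3858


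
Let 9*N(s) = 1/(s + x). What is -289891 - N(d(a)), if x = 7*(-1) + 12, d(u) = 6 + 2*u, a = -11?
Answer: -28699208/99 ≈ -2.8989e+5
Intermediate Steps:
x = 5 (x = -7 + 12 = 5)
N(s) = 1/(9*(5 + s)) (N(s) = 1/(9*(s + 5)) = 1/(9*(5 + s)))
-289891 - N(d(a)) = -289891 - 1/(9*(5 + (6 + 2*(-11)))) = -289891 - 1/(9*(5 + (6 - 22))) = -289891 - 1/(9*(5 - 16)) = -289891 - 1/(9*(-11)) = -289891 - (-1)/(9*11) = -289891 - 1*(-1/99) = -289891 + 1/99 = -28699208/99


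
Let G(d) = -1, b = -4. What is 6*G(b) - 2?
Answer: -8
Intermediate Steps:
6*G(b) - 2 = 6*(-1) - 2 = -6 - 2 = -8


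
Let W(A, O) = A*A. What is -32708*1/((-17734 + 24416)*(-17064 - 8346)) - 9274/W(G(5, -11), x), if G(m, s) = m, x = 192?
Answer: -6056261993/16325925 ≈ -370.96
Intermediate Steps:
W(A, O) = A²
-32708*1/((-17734 + 24416)*(-17064 - 8346)) - 9274/W(G(5, -11), x) = -32708*1/((-17734 + 24416)*(-17064 - 8346)) - 9274/(5²) = -32708/(6682*(-25410)) - 9274/25 = -32708/(-169789620) - 9274*1/25 = -32708*(-1/169789620) - 9274/25 = 629/3265185 - 9274/25 = -6056261993/16325925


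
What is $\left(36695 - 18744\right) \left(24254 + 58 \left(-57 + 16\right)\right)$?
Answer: $392696076$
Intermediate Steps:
$\left(36695 - 18744\right) \left(24254 + 58 \left(-57 + 16\right)\right) = 17951 \left(24254 + 58 \left(-41\right)\right) = 17951 \left(24254 - 2378\right) = 17951 \cdot 21876 = 392696076$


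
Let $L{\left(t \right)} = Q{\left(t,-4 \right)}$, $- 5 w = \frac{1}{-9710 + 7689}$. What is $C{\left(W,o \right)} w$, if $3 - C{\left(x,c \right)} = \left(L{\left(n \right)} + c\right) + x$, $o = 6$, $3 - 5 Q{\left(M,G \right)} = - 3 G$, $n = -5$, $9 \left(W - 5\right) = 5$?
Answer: $- \frac{304}{454725} \approx -0.00066854$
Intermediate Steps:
$W = \frac{50}{9}$ ($W = 5 + \frac{1}{9} \cdot 5 = 5 + \frac{5}{9} = \frac{50}{9} \approx 5.5556$)
$w = \frac{1}{10105}$ ($w = - \frac{1}{5 \left(-9710 + 7689\right)} = - \frac{1}{5 \left(-2021\right)} = \left(- \frac{1}{5}\right) \left(- \frac{1}{2021}\right) = \frac{1}{10105} \approx 9.8961 \cdot 10^{-5}$)
$Q{\left(M,G \right)} = \frac{3}{5} + \frac{3 G}{5}$ ($Q{\left(M,G \right)} = \frac{3}{5} - \frac{\left(-3\right) G}{5} = \frac{3}{5} + \frac{3 G}{5}$)
$L{\left(t \right)} = - \frac{9}{5}$ ($L{\left(t \right)} = \frac{3}{5} + \frac{3}{5} \left(-4\right) = \frac{3}{5} - \frac{12}{5} = - \frac{9}{5}$)
$C{\left(x,c \right)} = \frac{24}{5} - c - x$ ($C{\left(x,c \right)} = 3 - \left(\left(- \frac{9}{5} + c\right) + x\right) = 3 - \left(- \frac{9}{5} + c + x\right) = \frac{24}{5} - c - x$)
$C{\left(W,o \right)} w = \left(\frac{24}{5} - 6 - \frac{50}{9}\right) \frac{1}{10105} = \left(- \frac{304}{45}\right) \frac{1}{10105} = - \frac{304}{454725}$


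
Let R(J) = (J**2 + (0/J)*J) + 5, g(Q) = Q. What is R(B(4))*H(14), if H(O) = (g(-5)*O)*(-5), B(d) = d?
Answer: 7350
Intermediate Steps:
R(J) = 5 + J**2 (R(J) = (J**2 + 0*J) + 5 = (J**2 + 0) + 5 = J**2 + 5 = 5 + J**2)
H(O) = 25*O (H(O) = -5*O*(-5) = 25*O)
R(B(4))*H(14) = (5 + 4**2)*(25*14) = (5 + 16)*350 = 21*350 = 7350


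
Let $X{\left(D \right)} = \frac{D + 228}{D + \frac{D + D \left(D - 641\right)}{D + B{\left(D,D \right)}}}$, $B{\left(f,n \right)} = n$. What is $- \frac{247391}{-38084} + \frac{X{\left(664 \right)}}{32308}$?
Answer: $\frac{168847027133}{25992577546} \approx 6.496$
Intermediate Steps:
$X{\left(D \right)} = \frac{228 + D}{D + \frac{D + D \left(-641 + D\right)}{2 D}}$ ($X{\left(D \right)} = \frac{D + 228}{D + \frac{D + D \left(D - 641\right)}{D + D}} = \frac{228 + D}{D + \frac{D + D \left(-641 + D\right)}{2 D}}$)
$- \frac{247391}{-38084} + \frac{X{\left(664 \right)}}{32308} = - \frac{247391}{-38084} + \frac{2 \frac{1}{-640 + 3 \cdot 664} \left(228 + 664\right)}{32308} = \left(-247391\right) \left(- \frac{1}{38084}\right) + 2 \frac{1}{-640 + 1992} \cdot 892 \cdot \frac{1}{32308} = \frac{247391}{38084} + 2 \cdot \frac{1}{1352} \cdot 892 \cdot \frac{1}{32308} = \frac{247391}{38084} + \frac{223}{169} \cdot \frac{1}{32308} = \frac{247391}{38084} + \frac{223}{5460052} = \frac{168847027133}{25992577546}$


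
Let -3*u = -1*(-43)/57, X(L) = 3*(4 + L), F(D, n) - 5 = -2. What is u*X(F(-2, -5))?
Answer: -301/57 ≈ -5.2807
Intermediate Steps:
F(D, n) = 3 (F(D, n) = 5 - 2 = 3)
X(L) = 12 + 3*L
u = -43/171 (u = -(-1*(-43))/(3*57) = -43/(3*57) = -⅓*43/57 = -43/171 ≈ -0.25146)
u*X(F(-2, -5)) = -43*(12 + 3*3)/171 = -43*(12 + 9)/171 = -43/171*21 = -301/57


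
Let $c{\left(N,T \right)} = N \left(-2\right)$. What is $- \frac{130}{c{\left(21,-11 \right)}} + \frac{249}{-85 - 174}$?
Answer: $\frac{1658}{777} \approx 2.1338$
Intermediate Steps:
$c{\left(N,T \right)} = - 2 N$
$- \frac{130}{c{\left(21,-11 \right)}} + \frac{249}{-85 - 174} = - \frac{130}{\left(-2\right) 21} + \frac{249}{-85 - 174} = - \frac{130}{-42} + \frac{249}{-85 - 174} = \left(-130\right) \left(- \frac{1}{42}\right) + \frac{249}{-259} = \frac{65}{21} + 249 \left(- \frac{1}{259}\right) = \frac{65}{21} - \frac{249}{259} = \frac{1658}{777}$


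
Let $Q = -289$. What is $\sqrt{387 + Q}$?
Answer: $7 \sqrt{2} \approx 9.8995$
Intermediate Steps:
$\sqrt{387 + Q} = \sqrt{387 - 289} = \sqrt{98} = 7 \sqrt{2}$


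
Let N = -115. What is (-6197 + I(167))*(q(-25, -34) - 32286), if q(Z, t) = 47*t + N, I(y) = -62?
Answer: 212799741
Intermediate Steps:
q(Z, t) = -115 + 47*t (q(Z, t) = 47*t - 115 = -115 + 47*t)
(-6197 + I(167))*(q(-25, -34) - 32286) = (-6197 - 62)*((-115 + 47*(-34)) - 32286) = -6259*((-115 - 1598) - 32286) = -6259*(-1713 - 32286) = -6259*(-33999) = 212799741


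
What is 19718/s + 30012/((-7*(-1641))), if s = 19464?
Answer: 135109039/37263828 ≈ 3.6257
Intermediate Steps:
19718/s + 30012/((-7*(-1641))) = 19718/19464 + 30012/((-7*(-1641))) = 19718*(1/19464) + 30012/11487 = 9859/9732 + 30012*(1/11487) = 9859/9732 + 10004/3829 = 135109039/37263828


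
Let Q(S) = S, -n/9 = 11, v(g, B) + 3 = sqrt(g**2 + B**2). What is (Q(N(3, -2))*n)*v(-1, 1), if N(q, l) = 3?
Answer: 891 - 297*sqrt(2) ≈ 470.98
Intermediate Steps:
v(g, B) = -3 + sqrt(B**2 + g**2) (v(g, B) = -3 + sqrt(g**2 + B**2) = -3 + sqrt(B**2 + g**2))
n = -99 (n = -9*11 = -99)
(Q(N(3, -2))*n)*v(-1, 1) = (3*(-99))*(-3 + sqrt(1**2 + (-1)**2)) = -297*(-3 + sqrt(1 + 1)) = -297*(-3 + sqrt(2)) = 891 - 297*sqrt(2)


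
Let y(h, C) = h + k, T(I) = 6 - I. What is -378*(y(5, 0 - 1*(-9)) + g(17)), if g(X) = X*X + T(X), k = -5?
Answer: -105084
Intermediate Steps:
g(X) = 6 + X² - X (g(X) = X*X + (6 - X) = X² + (6 - X) = 6 + X² - X)
y(h, C) = -5 + h (y(h, C) = h - 5 = -5 + h)
-378*(y(5, 0 - 1*(-9)) + g(17)) = -378*((-5 + 5) + (6 + 17² - 1*17)) = -378*(0 + (6 + 289 - 17)) = -378*(0 + 278) = -378*278 = -105084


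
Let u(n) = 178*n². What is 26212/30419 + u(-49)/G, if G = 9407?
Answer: 13246987666/286151533 ≈ 46.294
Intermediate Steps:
26212/30419 + u(-49)/G = 26212/30419 + (178*(-49)²)/9407 = 26212*(1/30419) + (178*2401)*(1/9407) = 26212/30419 + 427378*(1/9407) = 26212/30419 + 427378/9407 = 13246987666/286151533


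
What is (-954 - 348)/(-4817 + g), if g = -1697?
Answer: 651/3257 ≈ 0.19988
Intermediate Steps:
(-954 - 348)/(-4817 + g) = (-954 - 348)/(-4817 - 1697) = -1302/(-6514) = -1302*(-1/6514) = 651/3257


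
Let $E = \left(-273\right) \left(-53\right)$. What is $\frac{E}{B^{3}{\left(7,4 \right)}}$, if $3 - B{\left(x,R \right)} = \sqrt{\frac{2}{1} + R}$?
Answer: $\frac{14469}{\left(3 - \sqrt{6}\right)^{3}} \approx 86725.0$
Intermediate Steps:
$B{\left(x,R \right)} = 3 - \sqrt{2 + R}$ ($B{\left(x,R \right)} = 3 - \sqrt{\frac{2}{1} + R} = 3 - \sqrt{2 \cdot 1 + R} = 3 - \sqrt{2 + R}$)
$E = 14469$
$\frac{E}{B^{3}{\left(7,4 \right)}} = \frac{14469}{\left(3 - \sqrt{2 + 4}\right)^{3}} = \frac{14469}{\left(3 - \sqrt{6}\right)^{3}}$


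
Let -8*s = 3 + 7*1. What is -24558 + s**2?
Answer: -392903/16 ≈ -24556.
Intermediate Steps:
s = -5/4 (s = -(3 + 7*1)/8 = -(3 + 7)/8 = -1/8*10 = -5/4 ≈ -1.2500)
-24558 + s**2 = -24558 + (-5/4)**2 = -24558 + 25/16 = -392903/16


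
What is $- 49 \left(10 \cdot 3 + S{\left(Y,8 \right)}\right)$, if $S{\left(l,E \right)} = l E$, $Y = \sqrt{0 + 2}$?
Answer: $-1470 - 392 \sqrt{2} \approx -2024.4$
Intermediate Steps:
$Y = \sqrt{2} \approx 1.4142$
$S{\left(l,E \right)} = E l$
$- 49 \left(10 \cdot 3 + S{\left(Y,8 \right)}\right) = - 49 \left(10 \cdot 3 + 8 \sqrt{2}\right) = - 49 \left(30 + 8 \sqrt{2}\right) = -1470 - 392 \sqrt{2}$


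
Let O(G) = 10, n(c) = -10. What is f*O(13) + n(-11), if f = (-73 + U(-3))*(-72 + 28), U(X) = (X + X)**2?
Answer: 16270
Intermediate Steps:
U(X) = 4*X**2 (U(X) = (2*X)**2 = 4*X**2)
f = 1628 (f = (-73 + 4*(-3)**2)*(-72 + 28) = (-73 + 4*9)*(-44) = (-73 + 36)*(-44) = -37*(-44) = 1628)
f*O(13) + n(-11) = 1628*10 - 10 = 16280 - 10 = 16270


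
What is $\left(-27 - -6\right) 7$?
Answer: $-147$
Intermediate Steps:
$\left(-27 - -6\right) 7 = \left(-27 + \left(10 - 4\right)\right) 7 = \left(-27 + 6\right) 7 = \left(-21\right) 7 = -147$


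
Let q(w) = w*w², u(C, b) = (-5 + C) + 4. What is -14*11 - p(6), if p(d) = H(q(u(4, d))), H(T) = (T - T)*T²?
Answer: -154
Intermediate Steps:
u(C, b) = -1 + C
q(w) = w³
H(T) = 0 (H(T) = 0*T² = 0)
p(d) = 0
-14*11 - p(6) = -14*11 - 1*0 = -154 + 0 = -154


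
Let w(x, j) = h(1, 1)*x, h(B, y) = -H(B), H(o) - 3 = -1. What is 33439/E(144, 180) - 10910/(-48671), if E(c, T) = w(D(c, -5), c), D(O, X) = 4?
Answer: -1627422289/389368 ≈ -4179.6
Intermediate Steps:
H(o) = 2 (H(o) = 3 - 1 = 2)
h(B, y) = -2 (h(B, y) = -1*2 = -2)
w(x, j) = -2*x
E(c, T) = -8 (E(c, T) = -2*4 = -8)
33439/E(144, 180) - 10910/(-48671) = 33439/(-8) - 10910/(-48671) = 33439*(-⅛) - 10910*(-1/48671) = -33439/8 + 10910/48671 = -1627422289/389368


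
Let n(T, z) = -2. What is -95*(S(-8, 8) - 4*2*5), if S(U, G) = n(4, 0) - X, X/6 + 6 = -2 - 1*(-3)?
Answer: 1140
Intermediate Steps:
X = -30 (X = -36 + 6*(-2 - 1*(-3)) = -36 + 6*(-2 + 3) = -36 + 6*1 = -36 + 6 = -30)
S(U, G) = 28 (S(U, G) = -2 - 1*(-30) = -2 + 30 = 28)
-95*(S(-8, 8) - 4*2*5) = -95*(28 - 4*2*5) = -95*(28 - 8*5) = -95*(28 - 40) = -95*(-12) = 1140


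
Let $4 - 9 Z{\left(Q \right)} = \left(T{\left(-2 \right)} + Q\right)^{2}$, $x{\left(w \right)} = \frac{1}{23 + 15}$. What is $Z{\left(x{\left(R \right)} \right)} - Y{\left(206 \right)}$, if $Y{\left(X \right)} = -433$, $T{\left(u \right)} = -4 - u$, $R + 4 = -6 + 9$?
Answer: $\frac{5627419}{12996} \approx 433.01$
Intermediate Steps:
$R = -1$ ($R = -4 + \left(-6 + 9\right) = -4 + 3 = -1$)
$x{\left(w \right)} = \frac{1}{38}$
$Z{\left(Q \right)} = \frac{4}{9} - \frac{\left(-2 + Q\right)^{2}}{9}$ ($Z{\left(Q \right)} = \frac{4}{9} - \frac{\left(\left(-4 - -2\right) + Q\right)^{2}}{9} = \frac{4}{9} - \frac{\left(\left(-4 + 2\right) + Q\right)^{2}}{9} = \frac{4}{9} - \frac{\left(-2 + Q\right)^{2}}{9}$)
$Z{\left(x{\left(R \right)} \right)} - Y{\left(206 \right)} = \frac{1}{9} \cdot \frac{1}{38} \left(4 - \frac{1}{38}\right) - -433 = \frac{1}{9} \cdot \frac{1}{38} \left(4 - \frac{1}{38}\right) + 433 = \frac{1}{9} \cdot \frac{1}{38} \cdot \frac{151}{38} + 433 = \frac{151}{12996} + 433 = \frac{5627419}{12996}$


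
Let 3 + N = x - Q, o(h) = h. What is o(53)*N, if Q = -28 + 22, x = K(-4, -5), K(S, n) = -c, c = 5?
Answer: -106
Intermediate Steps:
K(S, n) = -5 (K(S, n) = -1*5 = -5)
x = -5
Q = -6
N = -2 (N = -3 + (-5 - 1*(-6)) = -3 + (-5 + 6) = -3 + 1 = -2)
o(53)*N = 53*(-2) = -106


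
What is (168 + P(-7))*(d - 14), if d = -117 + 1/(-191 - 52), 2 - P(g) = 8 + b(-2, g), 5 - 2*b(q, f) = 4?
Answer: -5141191/243 ≈ -21157.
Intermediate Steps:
b(q, f) = ½ (b(q, f) = 5/2 - ½*4 = 5/2 - 2 = ½)
P(g) = -13/2 (P(g) = 2 - (8 + ½) = 2 - 1*17/2 = 2 - 17/2 = -13/2)
d = -28432/243 (d = -117 + 1/(-243) = -117 - 1/243 = -28432/243 ≈ -117.00)
(168 + P(-7))*(d - 14) = (168 - 13/2)*(-28432/243 - 14) = (323/2)*(-31834/243) = -5141191/243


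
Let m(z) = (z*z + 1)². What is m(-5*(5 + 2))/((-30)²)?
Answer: 375769/225 ≈ 1670.1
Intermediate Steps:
m(z) = (1 + z²)² (m(z) = (z² + 1)² = (1 + z²)²)
m(-5*(5 + 2))/((-30)²) = (1 + (-5*(5 + 2))²)²/((-30)²) = (1 + (-5*7)²)²/900 = (1 + (-35)²)²*(1/900) = (1 + 1225)²*(1/900) = 1226²*(1/900) = 1503076*(1/900) = 375769/225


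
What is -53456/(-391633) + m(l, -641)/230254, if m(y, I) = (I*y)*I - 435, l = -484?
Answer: -77870508300263/90175064782 ≈ -863.55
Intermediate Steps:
m(y, I) = -435 + y*I**2 (m(y, I) = y*I**2 - 435 = -435 + y*I**2)
-53456/(-391633) + m(l, -641)/230254 = -53456/(-391633) + (-435 - 484*(-641)**2)/230254 = -53456*(-1/391633) + (-435 - 484*410881)*(1/230254) = 53456/391633 + (-435 - 198866404)*(1/230254) = 53456/391633 - 198866839*1/230254 = 53456/391633 - 198866839/230254 = -77870508300263/90175064782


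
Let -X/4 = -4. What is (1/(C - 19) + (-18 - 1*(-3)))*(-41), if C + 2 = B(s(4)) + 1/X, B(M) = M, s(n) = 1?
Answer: 196841/319 ≈ 617.06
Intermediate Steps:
X = 16 (X = -4*(-4) = 16)
C = -15/16 (C = -2 + (1 + 1/16) = -2 + 17/16 = -15/16 ≈ -0.93750)
(1/(C - 19) + (-18 - 1*(-3)))*(-41) = (1/(-15/16 - 19) + (-18 - 1*(-3)))*(-41) = (1/(-319/16) + (-18 + 3))*(-41) = (-16/319 - 15)*(-41) = -4801/319*(-41) = 196841/319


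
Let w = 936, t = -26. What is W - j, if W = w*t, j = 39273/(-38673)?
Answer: -313702285/12891 ≈ -24335.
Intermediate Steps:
j = -13091/12891 (j = 39273*(-1/38673) = -13091/12891 ≈ -1.0155)
W = -24336 (W = 936*(-26) = -24336)
W - j = -24336 - 1*(-13091/12891) = -24336 + 13091/12891 = -313702285/12891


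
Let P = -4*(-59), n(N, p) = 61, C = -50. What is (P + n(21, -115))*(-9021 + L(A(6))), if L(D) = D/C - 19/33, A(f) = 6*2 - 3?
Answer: -133973073/50 ≈ -2.6795e+6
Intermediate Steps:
P = 236
A(f) = 9 (A(f) = 12 - 3 = 9)
L(D) = -19/33 - D/50 (L(D) = D/(-50) - 19/33 = D*(-1/50) - 19*1/33 = -D/50 - 19/33 = -19/33 - D/50)
(P + n(21, -115))*(-9021 + L(A(6))) = (236 + 61)*(-9021 + (-19/33 - 1/50*9)) = 297*(-9021 + (-19/33 - 9/50)) = 297*(-9021 - 1247/1650) = 297*(-14885897/1650) = -133973073/50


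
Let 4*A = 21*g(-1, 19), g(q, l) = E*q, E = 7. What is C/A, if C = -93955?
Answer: 375820/147 ≈ 2556.6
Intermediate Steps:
g(q, l) = 7*q
A = -147/4 (A = (21*(7*(-1)))/4 = (21*(-7))/4 = (¼)*(-147) = -147/4 ≈ -36.750)
C/A = -93955/(-147/4) = -93955*(-4/147) = 375820/147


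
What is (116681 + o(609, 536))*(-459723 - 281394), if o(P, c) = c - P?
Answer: -86420171136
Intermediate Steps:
(116681 + o(609, 536))*(-459723 - 281394) = (116681 + (536 - 1*609))*(-459723 - 281394) = (116681 + (536 - 609))*(-741117) = (116681 - 73)*(-741117) = 116608*(-741117) = -86420171136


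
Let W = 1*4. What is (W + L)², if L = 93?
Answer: 9409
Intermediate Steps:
W = 4
(W + L)² = (4 + 93)² = 97² = 9409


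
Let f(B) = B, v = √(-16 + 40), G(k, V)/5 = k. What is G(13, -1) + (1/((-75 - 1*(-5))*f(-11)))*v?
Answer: 65 + √6/385 ≈ 65.006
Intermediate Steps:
G(k, V) = 5*k
v = 2*√6 (v = √24 = 2*√6 ≈ 4.8990)
G(13, -1) + (1/((-75 - 1*(-5))*f(-11)))*v = 5*13 + (1/(-75 - 1*(-5)*(-11)))*(2*√6) = 65 + (-1/11/(-75 + 5))*(2*√6) = 65 + (-1/11/(-70))*(2*√6) = 65 + (-1/70*(-1/11))*(2*√6) = 65 + (2*√6)/770 = 65 + √6/385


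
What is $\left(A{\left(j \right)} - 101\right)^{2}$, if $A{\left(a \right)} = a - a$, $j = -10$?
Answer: $10201$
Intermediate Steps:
$A{\left(a \right)} = 0$
$\left(A{\left(j \right)} - 101\right)^{2} = \left(0 - 101\right)^{2} = \left(-101\right)^{2} = 10201$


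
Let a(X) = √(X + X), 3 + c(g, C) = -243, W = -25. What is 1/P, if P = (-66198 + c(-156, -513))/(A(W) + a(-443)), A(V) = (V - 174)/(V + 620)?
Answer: 199/39534180 - I*√886/66444 ≈ 5.0336e-6 - 0.00044798*I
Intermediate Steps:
A(V) = (-174 + V)/(620 + V)
c(g, C) = -246 (c(g, C) = -3 - 243 = -246)
a(X) = √2*√X (a(X) = √(2*X) = √2*√X)
P = -66444/(-199/595 + I*√886) (P = (-66198 - 246)/((-174 - 25)/(620 - 25) + √2*√(-443)) = -66444/(-199/595 + √2*(I*√443)) = -66444/((1/595)*(-199) + I*√886) = -66444/(-199/595 + I*√886) ≈ 25.079 + 2231.9*I)
1/P = 1/(7867301820/313705751 + 23522837100*I*√886/313705751)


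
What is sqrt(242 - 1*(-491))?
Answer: sqrt(733) ≈ 27.074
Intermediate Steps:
sqrt(242 - 1*(-491)) = sqrt(242 + 491) = sqrt(733)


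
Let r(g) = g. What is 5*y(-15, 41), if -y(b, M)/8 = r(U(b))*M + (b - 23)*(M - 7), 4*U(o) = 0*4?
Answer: 51680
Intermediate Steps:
U(o) = 0 (U(o) = (0*4)/4 = (¼)*0 = 0)
y(b, M) = -8*(-23 + b)*(-7 + M) (y(b, M) = -8*(0*M + (b - 23)*(M - 7)) = -8*(0 + (-23 + b)*(-7 + M)) = -8*(-23 + b)*(-7 + M))
5*y(-15, 41) = 5*(-1288 + 56*(-15) + 184*41 - 8*41*(-15)) = 5*(-1288 - 840 + 7544 + 4920) = 5*10336 = 51680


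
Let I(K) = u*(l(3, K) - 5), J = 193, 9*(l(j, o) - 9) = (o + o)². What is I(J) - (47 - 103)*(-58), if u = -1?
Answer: -178264/9 ≈ -19807.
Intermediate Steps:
l(j, o) = 9 + 4*o²/9 (l(j, o) = 9 + (o + o)²/9 = 9 + (2*o)²/9 = 9 + (4*o²)/9 = 9 + 4*o²/9)
I(K) = -4 - 4*K²/9 (I(K) = -((9 + 4*K²/9) - 5) = -(4 + 4*K²/9) = -4 - 4*K²/9)
I(J) - (47 - 103)*(-58) = (-4 - 4/9*193²) - (47 - 103)*(-58) = (-4 - 4/9*37249) - (-56)*(-58) = (-4 - 148996/9) - 1*3248 = -149032/9 - 3248 = -178264/9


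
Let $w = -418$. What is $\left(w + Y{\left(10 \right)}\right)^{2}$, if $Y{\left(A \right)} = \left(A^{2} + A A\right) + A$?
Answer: $43264$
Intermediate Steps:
$Y{\left(A \right)} = A + 2 A^{2}$ ($Y{\left(A \right)} = \left(A^{2} + A^{2}\right) + A = 2 A^{2} + A = A + 2 A^{2}$)
$\left(w + Y{\left(10 \right)}\right)^{2} = \left(-418 + 10 \left(1 + 2 \cdot 10\right)\right)^{2} = \left(-418 + 10 \left(1 + 20\right)\right)^{2} = \left(-418 + 10 \cdot 21\right)^{2} = \left(-418 + 210\right)^{2} = \left(-208\right)^{2} = 43264$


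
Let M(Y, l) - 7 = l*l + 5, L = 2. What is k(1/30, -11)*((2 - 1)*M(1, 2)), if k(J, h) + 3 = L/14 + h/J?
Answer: -37280/7 ≈ -5325.7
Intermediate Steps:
M(Y, l) = 12 + l² (M(Y, l) = 7 + (l*l + 5) = 7 + (l² + 5) = 7 + (5 + l²) = 12 + l²)
k(J, h) = -20/7 + h/J (k(J, h) = -3 + (2/14 + h/J) = -3 + (2*(1/14) + h/J) = -3 + (⅐ + h/J) = -20/7 + h/J)
k(1/30, -11)*((2 - 1)*M(1, 2)) = (-20/7 - 11/(1/30))*((2 - 1)*(12 + 2²)) = (-20/7 - 11/1/30)*(1*(12 + 4)) = (-20/7 - 11*30)*(1*16) = (-20/7 - 330)*16 = -2330/7*16 = -37280/7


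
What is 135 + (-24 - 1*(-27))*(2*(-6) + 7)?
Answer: 120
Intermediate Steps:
135 + (-24 - 1*(-27))*(2*(-6) + 7) = 135 + (-24 + 27)*(-12 + 7) = 135 + 3*(-5) = 135 - 15 = 120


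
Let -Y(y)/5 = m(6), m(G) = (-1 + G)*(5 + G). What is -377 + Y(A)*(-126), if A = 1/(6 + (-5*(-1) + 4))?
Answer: 34273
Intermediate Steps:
A = 1/15 (A = 1/(6 + (5 + 4)) = 1/(6 + 9) = 1/15 ≈ 0.066667)
Y(y) = -275 (Y(y) = -5*(-5 + 6² + 4*6) = -5*(-5 + 36 + 24) = -5*55 = -275)
-377 + Y(A)*(-126) = -377 - 275*(-126) = -377 + 34650 = 34273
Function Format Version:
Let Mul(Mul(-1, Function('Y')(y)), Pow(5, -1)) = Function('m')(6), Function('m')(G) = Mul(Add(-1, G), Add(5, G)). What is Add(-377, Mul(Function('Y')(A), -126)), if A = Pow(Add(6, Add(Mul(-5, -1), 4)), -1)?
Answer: 34273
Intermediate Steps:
A = Rational(1, 15) (A = Pow(Add(6, Add(5, 4)), -1) = Pow(Add(6, 9), -1) = Pow(15, -1) = Rational(1, 15) ≈ 0.066667)
Function('Y')(y) = -275 (Function('Y')(y) = Mul(-5, Add(-5, Pow(6, 2), Mul(4, 6))) = Mul(-5, Add(-5, 36, 24)) = Mul(-5, 55) = -275)
Add(-377, Mul(Function('Y')(A), -126)) = Add(-377, Mul(-275, -126)) = Add(-377, 34650) = 34273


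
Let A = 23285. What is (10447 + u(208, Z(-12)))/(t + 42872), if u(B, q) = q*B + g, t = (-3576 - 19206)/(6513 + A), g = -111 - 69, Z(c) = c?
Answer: 115780129/638738537 ≈ 0.18126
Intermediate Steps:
g = -180
t = -11391/14899 (t = (-3576 - 19206)/(6513 + 23285) = -22782/29798 = -22782*1/29798 = -11391/14899 ≈ -0.76455)
u(B, q) = -180 + B*q (u(B, q) = q*B - 180 = B*q - 180 = -180 + B*q)
(10447 + u(208, Z(-12)))/(t + 42872) = (10447 + (-180 + 208*(-12)))/(-11391/14899 + 42872) = (10447 + (-180 - 2496))/(638738537/14899) = (10447 - 2676)*(14899/638738537) = 7771*(14899/638738537) = 115780129/638738537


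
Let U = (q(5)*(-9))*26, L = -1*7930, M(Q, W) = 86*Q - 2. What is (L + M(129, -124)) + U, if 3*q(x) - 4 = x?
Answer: 2460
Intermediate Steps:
M(Q, W) = -2 + 86*Q
q(x) = 4/3 + x/3
L = -7930
U = -702 (U = ((4/3 + (⅓)*5)*(-9))*26 = ((4/3 + 5/3)*(-9))*26 = (3*(-9))*26 = -27*26 = -702)
(L + M(129, -124)) + U = (-7930 + (-2 + 86*129)) - 702 = (-7930 + (-2 + 11094)) - 702 = (-7930 + 11092) - 702 = 3162 - 702 = 2460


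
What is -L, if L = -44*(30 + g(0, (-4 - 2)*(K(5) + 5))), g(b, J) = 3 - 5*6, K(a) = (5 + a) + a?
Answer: 132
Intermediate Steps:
K(a) = 5 + 2*a
g(b, J) = -27 (g(b, J) = 3 - 30 = -27)
L = -132 (L = -44*(30 - 27) = -44*3 = -132)
-L = -1*(-132) = 132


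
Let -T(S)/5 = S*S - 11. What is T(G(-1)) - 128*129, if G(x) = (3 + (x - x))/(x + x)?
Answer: -65873/4 ≈ -16468.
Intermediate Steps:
G(x) = 3/(2*x) (G(x) = (3 + 0)/((2*x)) = 3*(1/(2*x)) = 3/(2*x))
T(S) = 55 - 5*S**2 (T(S) = -5*(S*S - 11) = -5*(S**2 - 11) = -5*(-11 + S**2) = 55 - 5*S**2)
T(G(-1)) - 128*129 = (55 - 5*((3/2)/(-1))**2) - 128*129 = (55 - 5*((3/2)*(-1))**2) - 16512 = (55 - 5*(-3/2)**2) - 16512 = (55 - 5*9/4) - 16512 = (55 - 45/4) - 16512 = 175/4 - 16512 = -65873/4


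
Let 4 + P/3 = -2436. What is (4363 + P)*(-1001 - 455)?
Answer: 4305392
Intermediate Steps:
P = -7320 (P = -12 + 3*(-2436) = -12 - 7308 = -7320)
(4363 + P)*(-1001 - 455) = (4363 - 7320)*(-1001 - 455) = -2957*(-1456) = 4305392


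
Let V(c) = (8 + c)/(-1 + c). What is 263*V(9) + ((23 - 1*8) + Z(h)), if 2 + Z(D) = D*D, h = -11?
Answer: 5543/8 ≈ 692.88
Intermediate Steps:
V(c) = (8 + c)/(-1 + c)
Z(D) = -2 + D² (Z(D) = -2 + D*D = -2 + D²)
263*V(9) + ((23 - 1*8) + Z(h)) = 263*((8 + 9)/(-1 + 9)) + ((23 - 1*8) + (-2 + (-11)²)) = 263*(17/8) + ((23 - 8) + (-2 + 121)) = 263*((⅛)*17) + (15 + 119) = 263*(17/8) + 134 = 4471/8 + 134 = 5543/8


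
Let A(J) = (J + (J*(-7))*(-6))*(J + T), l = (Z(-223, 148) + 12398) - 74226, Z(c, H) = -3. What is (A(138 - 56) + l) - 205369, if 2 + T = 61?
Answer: 229966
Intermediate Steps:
T = 59 (T = -2 + 61 = 59)
l = -61831 (l = (-3 + 12398) - 74226 = 12395 - 74226 = -61831)
A(J) = 43*J*(59 + J) (A(J) = (J + (J*(-7))*(-6))*(J + 59) = (J - 7*J*(-6))*(59 + J) = (J + 42*J)*(59 + J) = (43*J)*(59 + J) = 43*J*(59 + J))
(A(138 - 56) + l) - 205369 = (43*(138 - 56)*(59 + (138 - 56)) - 61831) - 205369 = (43*82*(59 + 82) - 61831) - 205369 = (43*82*141 - 61831) - 205369 = (497166 - 61831) - 205369 = 435335 - 205369 = 229966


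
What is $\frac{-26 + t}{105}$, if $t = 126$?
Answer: $\frac{20}{21} \approx 0.95238$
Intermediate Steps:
$\frac{-26 + t}{105} = \frac{-26 + 126}{105} = 100 \cdot \frac{1}{105} = \frac{20}{21}$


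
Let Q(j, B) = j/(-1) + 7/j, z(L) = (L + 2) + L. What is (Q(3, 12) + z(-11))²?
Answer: 3844/9 ≈ 427.11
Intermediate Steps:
z(L) = 2 + 2*L (z(L) = (2 + L) + L = 2 + 2*L)
Q(j, B) = -j + 7/j (Q(j, B) = j*(-1) + 7/j = -j + 7/j)
(Q(3, 12) + z(-11))² = ((-1*3 + 7/3) + (2 + 2*(-11)))² = ((-3 + 7*(⅓)) + (2 - 22))² = ((-3 + 7/3) - 20)² = (-⅔ - 20)² = (-62/3)² = 3844/9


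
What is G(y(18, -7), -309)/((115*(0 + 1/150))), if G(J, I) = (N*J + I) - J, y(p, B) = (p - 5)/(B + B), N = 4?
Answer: -65475/161 ≈ -406.68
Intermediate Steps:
y(p, B) = (-5 + p)/(2*B) (y(p, B) = (-5 + p)/((2*B)) = (-5 + p)*(1/(2*B)) = (-5 + p)/(2*B))
G(J, I) = I + 3*J (G(J, I) = (4*J + I) - J = (I + 4*J) - J = I + 3*J)
G(y(18, -7), -309)/((115*(0 + 1/150))) = (-309 + 3*((½)*(-5 + 18)/(-7)))/((115*(0 + 1/150))) = (-309 + 3*((½)*(-⅐)*13))/((115*(0 + 1/150))) = (-309 + 3*(-13/14))/((115*(1/150))) = (-309 - 39/14)/(23/30) = -4365/14*30/23 = -65475/161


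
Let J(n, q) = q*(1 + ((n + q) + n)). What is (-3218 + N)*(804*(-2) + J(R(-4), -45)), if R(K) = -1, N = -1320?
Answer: -2096556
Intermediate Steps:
J(n, q) = q*(1 + q + 2*n) (J(n, q) = q*(1 + (q + 2*n)) = q*(1 + q + 2*n))
(-3218 + N)*(804*(-2) + J(R(-4), -45)) = (-3218 - 1320)*(804*(-2) - 45*(1 - 45 + 2*(-1))) = -4538*(-1608 - 45*(1 - 45 - 2)) = -4538*(-1608 - 45*(-46)) = -4538*(-1608 + 2070) = -4538*462 = -2096556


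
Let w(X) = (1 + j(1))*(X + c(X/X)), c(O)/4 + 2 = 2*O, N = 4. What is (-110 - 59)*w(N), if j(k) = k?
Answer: -1352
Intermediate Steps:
c(O) = -8 + 8*O (c(O) = -8 + 4*(2*O) = -8 + 8*O)
w(X) = 2*X (w(X) = (1 + 1)*(X + (-8 + 8*(X/X))) = 2*(X + (-8 + 8*1)) = 2*(X + (-8 + 8)) = 2*(X + 0) = 2*X)
(-110 - 59)*w(N) = (-110 - 59)*(2*4) = -169*8 = -1352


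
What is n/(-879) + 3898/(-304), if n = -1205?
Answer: -1530011/133608 ≈ -11.451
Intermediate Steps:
n/(-879) + 3898/(-304) = -1205/(-879) + 3898/(-304) = -1205*(-1/879) + 3898*(-1/304) = 1205/879 - 1949/152 = -1530011/133608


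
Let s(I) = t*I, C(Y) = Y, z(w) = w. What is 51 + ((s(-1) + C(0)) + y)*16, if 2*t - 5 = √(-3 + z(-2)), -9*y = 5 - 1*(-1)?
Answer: ⅓ - 8*I*√5 ≈ 0.33333 - 17.889*I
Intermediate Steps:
y = -⅔ (y = -(5 - 1*(-1))/9 = -(5 + 1)/9 = -⅑*6 = -⅔ ≈ -0.66667)
t = 5/2 + I*√5/2 (t = 5/2 + √(-3 - 2)/2 = 5/2 + √(-5)/2 = 5/2 + (I*√5)/2 = 5/2 + I*√5/2 ≈ 2.5 + 1.118*I)
s(I) = I*(5/2 + I*√5/2) (s(I) = (5/2 + I*√5/2)*I = I*(5/2 + I*√5/2))
51 + ((s(-1) + C(0)) + y)*16 = 51 + (((½)*(-1)*(5 + I*√5) + 0) - ⅔)*16 = 51 + (((-5/2 - I*√5/2) + 0) - ⅔)*16 = 51 + ((-5/2 - I*√5/2) - ⅔)*16 = 51 + (-19/6 - I*√5/2)*16 = 51 + (-152/3 - 8*I*√5) = ⅓ - 8*I*√5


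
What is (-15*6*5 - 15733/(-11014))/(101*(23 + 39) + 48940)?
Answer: -4940567/607994828 ≈ -0.0081260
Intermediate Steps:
(-15*6*5 - 15733/(-11014))/(101*(23 + 39) + 48940) = (-90*5 - 15733*(-1/11014))/(101*62 + 48940) = (-450 + 15733/11014)/(6262 + 48940) = -4940567/11014/55202 = -4940567/11014*1/55202 = -4940567/607994828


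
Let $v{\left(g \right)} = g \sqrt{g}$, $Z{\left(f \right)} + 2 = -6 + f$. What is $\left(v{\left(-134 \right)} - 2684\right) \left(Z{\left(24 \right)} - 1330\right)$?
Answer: $3526776 + 176076 i \sqrt{134} \approx 3.5268 \cdot 10^{6} + 2.0382 \cdot 10^{6} i$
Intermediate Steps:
$Z{\left(f \right)} = -8 + f$ ($Z{\left(f \right)} = -2 + \left(-6 + f\right) = -8 + f$)
$v{\left(g \right)} = g^{\frac{3}{2}}$
$\left(v{\left(-134 \right)} - 2684\right) \left(Z{\left(24 \right)} - 1330\right) = \left(\left(-134\right)^{\frac{3}{2}} - 2684\right) \left(\left(-8 + 24\right) - 1330\right) = \left(- 134 i \sqrt{134} - 2684\right) \left(16 - 1330\right) = \left(-2684 - 134 i \sqrt{134}\right) \left(-1314\right) = 3526776 + 176076 i \sqrt{134}$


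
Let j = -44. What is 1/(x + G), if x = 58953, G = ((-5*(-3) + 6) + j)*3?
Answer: 1/58884 ≈ 1.6983e-5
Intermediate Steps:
G = -69 (G = ((-5*(-3) + 6) - 44)*3 = ((15 + 6) - 44)*3 = (21 - 44)*3 = -23*3 = -69)
1/(x + G) = 1/(58953 - 69) = 1/58884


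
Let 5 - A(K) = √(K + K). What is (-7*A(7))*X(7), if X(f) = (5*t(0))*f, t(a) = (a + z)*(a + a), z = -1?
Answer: 0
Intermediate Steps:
A(K) = 5 - √2*√K (A(K) = 5 - √(K + K) = 5 - √(2*K) = 5 - √2*√K)
t(a) = 2*a*(-1 + a) (t(a) = (a - 1)*(a + a) = (-1 + a)*(2*a) = 2*a*(-1 + a))
X(f) = 0 (X(f) = (5*(2*0*(-1 + 0)))*f = (5*(2*0*(-1)))*f = (5*0)*f = 0*f = 0)
(-7*A(7))*X(7) = -7*(5 - √2*√7)*0 = -7*(5 - √14)*0 = (-35 + 7*√14)*0 = 0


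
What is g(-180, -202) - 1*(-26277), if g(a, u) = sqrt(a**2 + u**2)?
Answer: 26277 + 2*sqrt(18301) ≈ 26548.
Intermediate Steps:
g(-180, -202) - 1*(-26277) = sqrt((-180)**2 + (-202)**2) - 1*(-26277) = sqrt(32400 + 40804) + 26277 = sqrt(73204) + 26277 = 2*sqrt(18301) + 26277 = 26277 + 2*sqrt(18301)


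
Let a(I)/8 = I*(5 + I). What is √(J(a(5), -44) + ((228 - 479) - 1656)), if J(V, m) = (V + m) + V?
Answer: I*√1151 ≈ 33.926*I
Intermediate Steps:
a(I) = 8*I*(5 + I) (a(I) = 8*(I*(5 + I)) = 8*I*(5 + I))
J(V, m) = m + 2*V
√(J(a(5), -44) + ((228 - 479) - 1656)) = √((-44 + 2*(8*5*(5 + 5))) + ((228 - 479) - 1656)) = √((-44 + 2*(8*5*10)) + (-251 - 1656)) = √((-44 + 2*400) - 1907) = √((-44 + 800) - 1907) = √(756 - 1907) = √(-1151) = I*√1151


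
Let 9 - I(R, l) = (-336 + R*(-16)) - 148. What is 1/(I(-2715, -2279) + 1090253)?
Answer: 1/1047306 ≈ 9.5483e-7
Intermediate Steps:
I(R, l) = 493 + 16*R (I(R, l) = 9 - ((-336 + R*(-16)) - 148) = 9 - ((-336 - 16*R) - 148) = 9 - (-484 - 16*R) = 9 + (484 + 16*R) = 493 + 16*R)
1/(I(-2715, -2279) + 1090253) = 1/((493 + 16*(-2715)) + 1090253) = 1/((493 - 43440) + 1090253) = 1/(-42947 + 1090253) = 1/1047306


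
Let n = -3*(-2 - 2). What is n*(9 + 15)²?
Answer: 6912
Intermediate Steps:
n = 12 (n = -3*(-4) = 12)
n*(9 + 15)² = 12*(9 + 15)² = 12*24² = 12*576 = 6912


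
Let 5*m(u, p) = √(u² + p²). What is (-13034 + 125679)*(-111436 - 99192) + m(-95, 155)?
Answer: -23726191060 + √1322 ≈ -2.3726e+10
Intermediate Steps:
m(u, p) = √(p² + u²)/5 (m(u, p) = √(u² + p²)/5 = √(p² + u²)/5)
(-13034 + 125679)*(-111436 - 99192) + m(-95, 155) = (-13034 + 125679)*(-111436 - 99192) + √(155² + (-95)²)/5 = 112645*(-210628) + √(24025 + 9025)/5 = -23726191060 + √33050/5 = -23726191060 + (5*√1322)/5 = -23726191060 + √1322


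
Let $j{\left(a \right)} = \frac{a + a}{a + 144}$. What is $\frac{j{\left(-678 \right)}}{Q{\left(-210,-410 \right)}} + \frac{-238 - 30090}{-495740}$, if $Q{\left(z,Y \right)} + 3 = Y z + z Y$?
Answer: $\frac{116226200516}{1899369932355} \approx 0.061192$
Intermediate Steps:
$j{\left(a \right)} = \frac{2 a}{144 + a}$
$Q{\left(z,Y \right)} = -3 + 2 Y z$ ($Q{\left(z,Y \right)} = -3 + \left(Y z + z Y\right) = -3 + \left(Y z + Y z\right) = -3 + 2 Y z$)
$\frac{j{\left(-678 \right)}}{Q{\left(-210,-410 \right)}} + \frac{-238 - 30090}{-495740} = \frac{2 \left(-678\right) \frac{1}{144 - 678}}{-3 + 2 \left(-410\right) \left(-210\right)} + \frac{-238 - 30090}{-495740} = \frac{2 \left(-678\right) \frac{1}{-534}}{-3 + 172200} + \left(-238 - 30090\right) \left(- \frac{1}{495740}\right) = \frac{2 \left(-678\right) \left(- \frac{1}{534}\right)}{172197} - - \frac{7582}{123935} = \frac{226}{89} \cdot \frac{1}{172197} + \frac{7582}{123935} = \frac{226}{15325533} + \frac{7582}{123935} = \frac{116226200516}{1899369932355}$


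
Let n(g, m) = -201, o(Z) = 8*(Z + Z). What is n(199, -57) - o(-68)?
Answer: 887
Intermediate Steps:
o(Z) = 16*Z (o(Z) = 8*(2*Z) = 16*Z)
n(199, -57) - o(-68) = -201 - 16*(-68) = -201 - 1*(-1088) = -201 + 1088 = 887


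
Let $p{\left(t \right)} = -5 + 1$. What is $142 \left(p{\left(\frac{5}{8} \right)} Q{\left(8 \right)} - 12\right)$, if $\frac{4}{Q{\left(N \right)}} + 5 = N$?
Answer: $- \frac{7384}{3} \approx -2461.3$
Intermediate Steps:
$Q{\left(N \right)} = \frac{4}{-5 + N}$
$p{\left(t \right)} = -4$
$142 \left(p{\left(\frac{5}{8} \right)} Q{\left(8 \right)} - 12\right) = 142 \left(- 4 \frac{4}{-5 + 8} - 12\right) = 142 \left(- 4 \cdot \frac{4}{3} - 12\right) = 142 \left(- 4 \cdot 4 \cdot \frac{1}{3} - 12\right) = 142 \left(\left(-4\right) \frac{4}{3} - 12\right) = 142 \left(- \frac{16}{3} - 12\right) = 142 \left(- \frac{52}{3}\right) = - \frac{7384}{3}$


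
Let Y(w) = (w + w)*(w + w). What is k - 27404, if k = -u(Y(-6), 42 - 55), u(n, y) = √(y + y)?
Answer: -27404 - I*√26 ≈ -27404.0 - 5.099*I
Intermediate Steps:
Y(w) = 4*w² (Y(w) = (2*w)*(2*w) = 4*w²)
u(n, y) = √2*√y (u(n, y) = √(2*y) = √2*√y)
k = -I*√26 (k = -√2*√(42 - 55) = -√2*√(-13) = -√2*I*√13 = -I*√26 ≈ -5.099*I)
k - 27404 = -I*√26 - 27404 = -27404 - I*√26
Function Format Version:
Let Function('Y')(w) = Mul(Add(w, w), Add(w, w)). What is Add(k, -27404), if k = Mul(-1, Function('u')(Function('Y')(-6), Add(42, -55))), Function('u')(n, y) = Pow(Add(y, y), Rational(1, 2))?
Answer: Add(-27404, Mul(-1, I, Pow(26, Rational(1, 2)))) ≈ Add(-27404., Mul(-5.0990, I))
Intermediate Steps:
Function('Y')(w) = Mul(4, Pow(w, 2)) (Function('Y')(w) = Mul(Mul(2, w), Mul(2, w)) = Mul(4, Pow(w, 2)))
Function('u')(n, y) = Mul(Pow(2, Rational(1, 2)), Pow(y, Rational(1, 2))) (Function('u')(n, y) = Pow(Mul(2, y), Rational(1, 2)) = Mul(Pow(2, Rational(1, 2)), Pow(y, Rational(1, 2))))
k = Mul(-1, I, Pow(26, Rational(1, 2))) (k = Mul(-1, Mul(Pow(2, Rational(1, 2)), Pow(Add(42, -55), Rational(1, 2)))) = Mul(-1, Mul(Pow(2, Rational(1, 2)), Pow(-13, Rational(1, 2)))) = Mul(-1, Mul(Pow(2, Rational(1, 2)), Mul(I, Pow(13, Rational(1, 2))))) = Mul(-1, Mul(I, Pow(26, Rational(1, 2)))) = Mul(-1, I, Pow(26, Rational(1, 2))) ≈ Mul(-5.0990, I))
Add(k, -27404) = Add(Mul(-1, I, Pow(26, Rational(1, 2))), -27404) = Add(-27404, Mul(-1, I, Pow(26, Rational(1, 2))))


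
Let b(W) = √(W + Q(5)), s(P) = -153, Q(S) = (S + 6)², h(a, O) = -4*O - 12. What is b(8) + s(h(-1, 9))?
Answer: -153 + √129 ≈ -141.64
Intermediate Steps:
h(a, O) = -12 - 4*O
Q(S) = (6 + S)²
b(W) = √(121 + W) (b(W) = √(W + (6 + 5)²) = √(W + 11²) = √(W + 121) = √(121 + W))
b(8) + s(h(-1, 9)) = √(121 + 8) - 153 = √129 - 153 = -153 + √129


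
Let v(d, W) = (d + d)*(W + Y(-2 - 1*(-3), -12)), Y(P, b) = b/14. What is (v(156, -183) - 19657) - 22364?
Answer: -695691/7 ≈ -99384.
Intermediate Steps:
Y(P, b) = b/14 (Y(P, b) = b*(1/14) = b/14)
v(d, W) = 2*d*(-6/7 + W) (v(d, W) = (d + d)*(W + (1/14)*(-12)) = (2*d)*(W - 6/7) = (2*d)*(-6/7 + W) = 2*d*(-6/7 + W))
(v(156, -183) - 19657) - 22364 = ((2/7)*156*(-6 + 7*(-183)) - 19657) - 22364 = ((2/7)*156*(-6 - 1281) - 19657) - 22364 = ((2/7)*156*(-1287) - 19657) - 22364 = (-401544/7 - 19657) - 22364 = -539143/7 - 22364 = -695691/7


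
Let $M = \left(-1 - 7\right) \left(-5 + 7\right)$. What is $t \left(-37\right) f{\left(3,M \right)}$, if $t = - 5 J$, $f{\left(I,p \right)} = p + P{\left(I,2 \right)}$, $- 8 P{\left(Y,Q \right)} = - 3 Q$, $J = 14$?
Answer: $- \frac{78995}{2} \approx -39498.0$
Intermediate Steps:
$M = -16$ ($M = \left(-8\right) 2 = -16$)
$P{\left(Y,Q \right)} = \frac{3 Q}{8}$ ($P{\left(Y,Q \right)} = - \frac{\left(-3\right) Q}{8} = \frac{3 Q}{8}$)
$f{\left(I,p \right)} = \frac{3}{4} + p$ ($f{\left(I,p \right)} = p + \frac{3}{8} \cdot 2 = p + \frac{3}{4} = \frac{3}{4} + p$)
$t = -70$ ($t = \left(-5\right) 14 = -70$)
$t \left(-37\right) f{\left(3,M \right)} = \left(-70\right) \left(-37\right) \left(\frac{3}{4} - 16\right) = 2590 \left(- \frac{61}{4}\right) = - \frac{78995}{2}$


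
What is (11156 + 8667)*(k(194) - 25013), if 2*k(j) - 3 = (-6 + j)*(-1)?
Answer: -995332653/2 ≈ -4.9767e+8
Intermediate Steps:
k(j) = 9/2 - j/2 (k(j) = 3/2 + ((-6 + j)*(-1))/2 = 3/2 + (6 - j)/2 = 3/2 + (3 - j/2) = 9/2 - j/2)
(11156 + 8667)*(k(194) - 25013) = (11156 + 8667)*((9/2 - ½*194) - 25013) = 19823*((9/2 - 97) - 25013) = 19823*(-185/2 - 25013) = 19823*(-50211/2) = -995332653/2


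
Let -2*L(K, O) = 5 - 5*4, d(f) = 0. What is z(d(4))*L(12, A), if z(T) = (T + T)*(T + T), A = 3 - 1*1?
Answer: 0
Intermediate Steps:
A = 2 (A = 3 - 1 = 2)
z(T) = 4*T² (z(T) = (2*T)*(2*T) = 4*T²)
L(K, O) = 15/2 (L(K, O) = -(5 - 5*4)/2 = -(5 - 20)/2 = -½*(-15) = 15/2)
z(d(4))*L(12, A) = (4*0²)*(15/2) = (4*0)*(15/2) = 0*(15/2) = 0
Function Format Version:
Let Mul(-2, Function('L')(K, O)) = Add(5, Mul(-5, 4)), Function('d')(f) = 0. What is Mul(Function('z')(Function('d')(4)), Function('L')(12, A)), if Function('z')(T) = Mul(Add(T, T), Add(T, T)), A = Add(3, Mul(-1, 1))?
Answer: 0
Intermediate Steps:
A = 2 (A = Add(3, -1) = 2)
Function('z')(T) = Mul(4, Pow(T, 2)) (Function('z')(T) = Mul(Mul(2, T), Mul(2, T)) = Mul(4, Pow(T, 2)))
Function('L')(K, O) = Rational(15, 2) (Function('L')(K, O) = Mul(Rational(-1, 2), Add(5, Mul(-5, 4))) = Mul(Rational(-1, 2), Add(5, -20)) = Mul(Rational(-1, 2), -15) = Rational(15, 2))
Mul(Function('z')(Function('d')(4)), Function('L')(12, A)) = Mul(Mul(4, Pow(0, 2)), Rational(15, 2)) = Mul(Mul(4, 0), Rational(15, 2)) = Mul(0, Rational(15, 2)) = 0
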